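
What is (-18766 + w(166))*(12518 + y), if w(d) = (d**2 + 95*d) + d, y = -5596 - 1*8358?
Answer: -35506536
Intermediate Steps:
y = -13954 (y = -5596 - 8358 = -13954)
w(d) = d**2 + 96*d
(-18766 + w(166))*(12518 + y) = (-18766 + 166*(96 + 166))*(12518 - 13954) = (-18766 + 166*262)*(-1436) = (-18766 + 43492)*(-1436) = 24726*(-1436) = -35506536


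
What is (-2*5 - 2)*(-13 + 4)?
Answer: 108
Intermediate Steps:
(-2*5 - 2)*(-13 + 4) = (-10 - 2)*(-9) = -12*(-9) = 108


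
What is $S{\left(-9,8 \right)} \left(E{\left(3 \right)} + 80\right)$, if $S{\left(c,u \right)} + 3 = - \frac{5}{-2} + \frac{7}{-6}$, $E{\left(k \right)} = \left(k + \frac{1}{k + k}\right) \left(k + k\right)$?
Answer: $-165$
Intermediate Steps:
$E{\left(k \right)} = 2 k \left(k + \frac{1}{2 k}\right)$ ($E{\left(k \right)} = \left(k + \frac{1}{2 k}\right) 2 k = 2 k \left(k + \frac{1}{2 k}\right)$)
$S{\left(c,u \right)} = - \frac{5}{3}$ ($S{\left(c,u \right)} = -3 + \left(- \frac{5}{-2} + \frac{7}{-6}\right) = -3 + \left(\left(-5\right) \left(- \frac{1}{2}\right) + 7 \left(- \frac{1}{6}\right)\right) = -3 + \left(\frac{5}{2} - \frac{7}{6}\right) = -3 + \frac{4}{3} = - \frac{5}{3}$)
$S{\left(-9,8 \right)} \left(E{\left(3 \right)} + 80\right) = - \frac{5 \left(\left(1 + 2 \cdot 3^{2}\right) + 80\right)}{3} = - \frac{5 \left(\left(1 + 2 \cdot 9\right) + 80\right)}{3} = - \frac{5 \left(\left(1 + 18\right) + 80\right)}{3} = - \frac{5 \left(19 + 80\right)}{3} = \left(- \frac{5}{3}\right) 99 = -165$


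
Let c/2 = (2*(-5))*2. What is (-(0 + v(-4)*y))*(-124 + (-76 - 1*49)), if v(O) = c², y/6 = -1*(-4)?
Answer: 9561600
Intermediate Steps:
y = 24 (y = 6*(-1*(-4)) = 6*4 = 24)
c = -40 (c = 2*((2*(-5))*2) = 2*(-10*2) = 2*(-20) = -40)
v(O) = 1600 (v(O) = (-40)² = 1600)
(-(0 + v(-4)*y))*(-124 + (-76 - 1*49)) = (-(0 + 1600*24))*(-124 + (-76 - 1*49)) = (-(0 + 38400))*(-124 + (-76 - 49)) = (-1*38400)*(-124 - 125) = -38400*(-249) = 9561600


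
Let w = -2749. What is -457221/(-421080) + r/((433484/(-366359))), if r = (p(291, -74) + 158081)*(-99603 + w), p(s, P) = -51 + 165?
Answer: 208151391908686317397/15210953560 ≈ 1.3684e+10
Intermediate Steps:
p(s, P) = 114
r = -16191574640 (r = (114 + 158081)*(-99603 - 2749) = 158195*(-102352) = -16191574640)
-457221/(-421080) + r/((433484/(-366359))) = -457221/(-421080) - 16191574640/(433484/(-366359)) = -457221*(-1/421080) - 16191574640/(433484*(-1/366359)) = 152407/140360 - 16191574640/(-433484/366359) = 152407/140360 - 16191574640*(-366359/433484) = 152407/140360 + 1482982273383940/108371 = 208151391908686317397/15210953560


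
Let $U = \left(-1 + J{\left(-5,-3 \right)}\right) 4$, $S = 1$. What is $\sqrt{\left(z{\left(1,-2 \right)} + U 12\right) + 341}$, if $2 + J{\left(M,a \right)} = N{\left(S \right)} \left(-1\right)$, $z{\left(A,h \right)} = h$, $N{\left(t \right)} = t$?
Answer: $7 \sqrt{3} \approx 12.124$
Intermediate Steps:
$J{\left(M,a \right)} = -3$ ($J{\left(M,a \right)} = -2 + 1 \left(-1\right) = -2 - 1 = -3$)
$U = -16$ ($U = \left(-1 - 3\right) 4 = \left(-4\right) 4 = -16$)
$\sqrt{\left(z{\left(1,-2 \right)} + U 12\right) + 341} = \sqrt{\left(-2 - 192\right) + 341} = \sqrt{-194 + 341} = \sqrt{147} = 7 \sqrt{3}$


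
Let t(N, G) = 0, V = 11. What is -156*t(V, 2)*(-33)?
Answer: 0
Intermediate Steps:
-156*t(V, 2)*(-33) = -156*0*(-33) = 0*(-33) = 0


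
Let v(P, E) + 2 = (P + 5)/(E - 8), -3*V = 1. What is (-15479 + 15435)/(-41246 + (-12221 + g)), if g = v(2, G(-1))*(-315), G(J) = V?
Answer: 110/131431 ≈ 0.00083694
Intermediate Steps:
V = -1/3 (V = -1/3*1 = -1/3 ≈ -0.33333)
G(J) = -1/3
v(P, E) = -2 + (5 + P)/(-8 + E) (v(P, E) = -2 + (P + 5)/(E - 8) = -2 + (5 + P)/(-8 + E))
g = 4473/5 (g = ((21 + 2 - 2*(-1/3))/(-8 - 1/3))*(-315) = ((21 + 2 + 2/3)/(-25/3))*(-315) = -3/25*71/3*(-315) = -71/25*(-315) = 4473/5 ≈ 894.60)
(-15479 + 15435)/(-41246 + (-12221 + g)) = (-15479 + 15435)/(-41246 + (-12221 + 4473/5)) = -44/(-41246 - 56632/5) = -44/(-262862/5) = -44*(-5/262862) = 110/131431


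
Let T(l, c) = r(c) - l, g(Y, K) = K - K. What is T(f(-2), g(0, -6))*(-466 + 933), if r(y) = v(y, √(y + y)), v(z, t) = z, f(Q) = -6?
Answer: 2802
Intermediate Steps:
r(y) = y
g(Y, K) = 0
T(l, c) = c - l
T(f(-2), g(0, -6))*(-466 + 933) = (0 - 1*(-6))*(-466 + 933) = (0 + 6)*467 = 6*467 = 2802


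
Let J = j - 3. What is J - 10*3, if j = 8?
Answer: -25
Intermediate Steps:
J = 5 (J = 8 - 3 = 5)
J - 10*3 = 5 - 10*3 = 5 - 30 = -25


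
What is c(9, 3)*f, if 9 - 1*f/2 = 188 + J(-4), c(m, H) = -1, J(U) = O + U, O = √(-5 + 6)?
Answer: 352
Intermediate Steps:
O = 1 (O = √1 = 1)
J(U) = 1 + U
f = -352 (f = 18 - 2*(188 + (1 - 4)) = 18 - 2*(188 - 3) = 18 - 2*185 = 18 - 370 = -352)
c(9, 3)*f = -1*(-352) = 352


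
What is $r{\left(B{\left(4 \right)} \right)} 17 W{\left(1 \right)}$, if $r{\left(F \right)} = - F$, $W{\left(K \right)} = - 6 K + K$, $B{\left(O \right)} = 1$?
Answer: $85$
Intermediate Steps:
$W{\left(K \right)} = - 5 K$
$r{\left(B{\left(4 \right)} \right)} 17 W{\left(1 \right)} = \left(-1\right) 1 \cdot 17 \left(\left(-5\right) 1\right) = \left(-1\right) 17 \left(-5\right) = \left(-17\right) \left(-5\right) = 85$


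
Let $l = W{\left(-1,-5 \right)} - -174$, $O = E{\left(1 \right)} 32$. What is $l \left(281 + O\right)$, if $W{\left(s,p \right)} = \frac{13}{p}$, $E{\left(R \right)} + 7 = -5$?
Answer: $- \frac{88271}{5} \approx -17654.0$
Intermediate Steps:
$E{\left(R \right)} = -12$ ($E{\left(R \right)} = -7 - 5 = -12$)
$O = -384$ ($O = \left(-12\right) 32 = -384$)
$l = \frac{857}{5}$ ($l = \frac{13}{-5} - -174 = 13 \left(- \frac{1}{5}\right) + 174 = - \frac{13}{5} + 174 = \frac{857}{5} \approx 171.4$)
$l \left(281 + O\right) = \frac{857 \left(281 - 384\right)}{5} = \frac{857}{5} \left(-103\right) = - \frac{88271}{5}$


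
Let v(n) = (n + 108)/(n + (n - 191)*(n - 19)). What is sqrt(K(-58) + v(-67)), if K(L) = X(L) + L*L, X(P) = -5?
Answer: 4*sqrt(102730587630)/22121 ≈ 57.957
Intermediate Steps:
v(n) = (108 + n)/(n + (-191 + n)*(-19 + n))
K(L) = -5 + L**2 (K(L) = -5 + L*L = -5 + L**2)
sqrt(K(-58) + v(-67)) = sqrt((-5 + (-58)**2) + (108 - 67)/(3629 + (-67)**2 - 209*(-67))) = sqrt((-5 + 3364) + 41/(3629 + 4489 + 14003)) = sqrt(3359 + 41/22121) = sqrt(74304480/22121) = 4*sqrt(102730587630)/22121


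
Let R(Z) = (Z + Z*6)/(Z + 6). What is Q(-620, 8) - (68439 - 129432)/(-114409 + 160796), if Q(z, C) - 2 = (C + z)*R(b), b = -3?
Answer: 198875675/46387 ≈ 4287.3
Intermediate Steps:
R(Z) = 7*Z/(6 + Z) (R(Z) = (Z + 6*Z)/(6 + Z) = (7*Z)/(6 + Z) = 7*Z/(6 + Z))
Q(z, C) = 2 - 7*C - 7*z (Q(z, C) = 2 + (C + z)*(7*(-3)/(6 - 3)) = 2 + (C + z)*(7*(-3)/3) = 2 + (C + z)*(7*(-3)*(⅓)) = 2 + (C + z)*(-7) = 2 + (-7*C - 7*z) = 2 - 7*C - 7*z)
Q(-620, 8) - (68439 - 129432)/(-114409 + 160796) = (2 - 7*8 - 7*(-620)) - (68439 - 129432)/(-114409 + 160796) = (2 - 56 + 4340) - (-60993)/46387 = 4286 - (-60993)/46387 = 4286 - 1*(-60993/46387) = 4286 + 60993/46387 = 198875675/46387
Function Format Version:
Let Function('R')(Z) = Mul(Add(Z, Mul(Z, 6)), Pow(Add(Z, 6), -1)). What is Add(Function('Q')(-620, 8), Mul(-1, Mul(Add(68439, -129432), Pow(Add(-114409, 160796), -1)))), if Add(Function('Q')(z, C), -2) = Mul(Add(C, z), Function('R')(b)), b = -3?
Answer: Rational(198875675, 46387) ≈ 4287.3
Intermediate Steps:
Function('R')(Z) = Mul(7, Z, Pow(Add(6, Z), -1)) (Function('R')(Z) = Mul(Add(Z, Mul(6, Z)), Pow(Add(6, Z), -1)) = Mul(Mul(7, Z), Pow(Add(6, Z), -1)) = Mul(7, Z, Pow(Add(6, Z), -1)))
Function('Q')(z, C) = Add(2, Mul(-7, C), Mul(-7, z)) (Function('Q')(z, C) = Add(2, Mul(Add(C, z), Mul(7, -3, Pow(Add(6, -3), -1)))) = Add(2, Mul(Add(C, z), Mul(7, -3, Pow(3, -1)))) = Add(2, Mul(Add(C, z), Mul(7, -3, Rational(1, 3)))) = Add(2, Mul(Add(C, z), -7)) = Add(2, Add(Mul(-7, C), Mul(-7, z))) = Add(2, Mul(-7, C), Mul(-7, z)))
Add(Function('Q')(-620, 8), Mul(-1, Mul(Add(68439, -129432), Pow(Add(-114409, 160796), -1)))) = Add(Add(2, Mul(-7, 8), Mul(-7, -620)), Mul(-1, Mul(Add(68439, -129432), Pow(Add(-114409, 160796), -1)))) = Add(Add(2, -56, 4340), Mul(-1, Mul(-60993, Pow(46387, -1)))) = Add(4286, Mul(-1, Mul(-60993, Rational(1, 46387)))) = Add(4286, Mul(-1, Rational(-60993, 46387))) = Add(4286, Rational(60993, 46387)) = Rational(198875675, 46387)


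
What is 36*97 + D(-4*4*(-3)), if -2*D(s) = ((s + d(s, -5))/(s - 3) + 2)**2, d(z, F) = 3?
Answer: 1569191/450 ≈ 3487.1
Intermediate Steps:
D(s) = -(2 + (3 + s)/(-3 + s))**2/2 (D(s) = -((s + 3)/(s - 3) + 2)**2/2 = -((3 + s)/(-3 + s) + 2)**2/2 = -(2 + (3 + s)/(-3 + s))**2/2)
36*97 + D(-4*4*(-3)) = 36*97 - 9*(-1 - 4*4*(-3))**2/(2*(-3 - 4*4*(-3))**2) = 3492 - 9*(-1 - 16*(-3))**2/(2*(-3 - 16*(-3))**2) = 3492 - 9*(-1 + 48)**2/(2*(-3 + 48)**2) = 3492 - 9/2*47**2/45**2 = 3492 - 9/2*2209*1/2025 = 3492 - 2209/450 = 1569191/450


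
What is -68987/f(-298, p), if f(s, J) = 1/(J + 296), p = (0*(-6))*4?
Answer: -20420152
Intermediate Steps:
p = 0 (p = 0*4 = 0)
f(s, J) = 1/(296 + J)
-68987/f(-298, p) = -68987/(1/(296 + 0)) = -68987/(1/296) = -68987/1/296 = -68987*296 = -20420152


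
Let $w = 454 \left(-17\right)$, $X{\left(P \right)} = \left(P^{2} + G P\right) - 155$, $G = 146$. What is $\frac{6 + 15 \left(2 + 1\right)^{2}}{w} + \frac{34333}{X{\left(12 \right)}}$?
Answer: $\frac{264736613}{13437038} \approx 19.702$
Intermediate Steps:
$X{\left(P \right)} = -155 + P^{2} + 146 P$ ($X{\left(P \right)} = \left(P^{2} + 146 P\right) - 155 = -155 + P^{2} + 146 P$)
$w = -7718$
$\frac{6 + 15 \left(2 + 1\right)^{2}}{w} + \frac{34333}{X{\left(12 \right)}} = \frac{6 + 15 \left(2 + 1\right)^{2}}{-7718} + \frac{34333}{-155 + 12^{2} + 146 \cdot 12} = \left(6 + 15 \cdot 3^{2}\right) \left(- \frac{1}{7718}\right) + \frac{34333}{-155 + 144 + 1752} = \left(6 + 15 \cdot 9\right) \left(- \frac{1}{7718}\right) + \frac{34333}{1741} = \left(6 + 135\right) \left(- \frac{1}{7718}\right) + 34333 \cdot \frac{1}{1741} = 141 \left(- \frac{1}{7718}\right) + \frac{34333}{1741} = - \frac{141}{7718} + \frac{34333}{1741} = \frac{264736613}{13437038}$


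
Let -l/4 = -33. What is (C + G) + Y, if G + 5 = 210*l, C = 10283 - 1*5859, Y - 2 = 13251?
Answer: 45392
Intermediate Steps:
l = 132 (l = -4*(-33) = 132)
Y = 13253 (Y = 2 + 13251 = 13253)
C = 4424 (C = 10283 - 5859 = 4424)
G = 27715 (G = -5 + 210*132 = -5 + 27720 = 27715)
(C + G) + Y = (4424 + 27715) + 13253 = 32139 + 13253 = 45392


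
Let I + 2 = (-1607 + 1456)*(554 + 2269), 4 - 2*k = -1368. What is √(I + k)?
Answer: I*√425589 ≈ 652.37*I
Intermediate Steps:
k = 686 (k = 2 - ½*(-1368) = 2 + 684 = 686)
I = -426275 (I = -2 + (-1607 + 1456)*(554 + 2269) = -2 - 151*2823 = -2 - 426273 = -426275)
√(I + k) = √(-426275 + 686) = √(-425589) = I*√425589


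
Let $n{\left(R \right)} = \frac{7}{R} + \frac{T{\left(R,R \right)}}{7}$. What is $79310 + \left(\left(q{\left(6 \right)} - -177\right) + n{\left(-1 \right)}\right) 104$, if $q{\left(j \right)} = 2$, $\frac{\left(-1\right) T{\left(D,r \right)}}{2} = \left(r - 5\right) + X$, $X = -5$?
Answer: $\frac{682674}{7} \approx 97525.0$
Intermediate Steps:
$T{\left(D,r \right)} = 20 - 2 r$ ($T{\left(D,r \right)} = - 2 \left(\left(r - 5\right) - 5\right) = - 2 \left(\left(-5 + r\right) - 5\right) = - 2 \left(-10 + r\right) = 20 - 2 r$)
$n{\left(R \right)} = \frac{20}{7} + \frac{7}{R} - \frac{2 R}{7}$ ($n{\left(R \right)} = \frac{7}{R} + \frac{20 - 2 R}{7} = \frac{7}{R} + \left(20 - 2 R\right) \frac{1}{7} = \frac{7}{R} - \left(- \frac{20}{7} + \frac{2 R}{7}\right) = \frac{20}{7} + \frac{7}{R} - \frac{2 R}{7}$)
$79310 + \left(\left(q{\left(6 \right)} - -177\right) + n{\left(-1 \right)}\right) 104 = 79310 + \left(\left(2 - -177\right) + \frac{49 + 2 \left(-1\right) \left(10 - -1\right)}{7 \left(-1\right)}\right) 104 = 79310 + \left(\left(2 + 177\right) + \frac{1}{7} \left(-1\right) \left(49 + 2 \left(-1\right) \left(10 + 1\right)\right)\right) 104 = 79310 + \left(179 + \frac{1}{7} \left(-1\right) \left(49 + 2 \left(-1\right) 11\right)\right) 104 = 79310 + \left(179 + \frac{1}{7} \left(-1\right) \left(49 - 22\right)\right) 104 = 79310 + \left(179 + \frac{1}{7} \left(-1\right) 27\right) 104 = 79310 + \left(179 - \frac{27}{7}\right) 104 = 79310 + \frac{1226}{7} \cdot 104 = 79310 + \frac{127504}{7} = \frac{682674}{7}$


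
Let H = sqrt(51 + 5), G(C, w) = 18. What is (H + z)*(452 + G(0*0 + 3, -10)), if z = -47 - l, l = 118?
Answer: -77550 + 940*sqrt(14) ≈ -74033.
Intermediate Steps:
H = 2*sqrt(14) (H = sqrt(56) = 2*sqrt(14) ≈ 7.4833)
z = -165 (z = -47 - 1*118 = -47 - 118 = -165)
(H + z)*(452 + G(0*0 + 3, -10)) = (2*sqrt(14) - 165)*(452 + 18) = (-165 + 2*sqrt(14))*470 = -77550 + 940*sqrt(14)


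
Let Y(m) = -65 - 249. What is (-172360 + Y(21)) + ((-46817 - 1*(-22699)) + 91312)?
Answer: -105480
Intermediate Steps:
Y(m) = -314
(-172360 + Y(21)) + ((-46817 - 1*(-22699)) + 91312) = (-172360 - 314) + ((-46817 - 1*(-22699)) + 91312) = -172674 + ((-46817 + 22699) + 91312) = -172674 + (-24118 + 91312) = -172674 + 67194 = -105480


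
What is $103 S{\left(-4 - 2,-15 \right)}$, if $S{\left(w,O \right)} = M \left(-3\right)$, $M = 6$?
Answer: $-1854$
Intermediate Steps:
$S{\left(w,O \right)} = -18$ ($S{\left(w,O \right)} = 6 \left(-3\right) = -18$)
$103 S{\left(-4 - 2,-15 \right)} = 103 \left(-18\right) = -1854$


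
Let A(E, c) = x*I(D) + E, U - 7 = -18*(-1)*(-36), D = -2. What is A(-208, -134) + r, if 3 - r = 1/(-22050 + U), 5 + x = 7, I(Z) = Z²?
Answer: -4470126/22691 ≈ -197.00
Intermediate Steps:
U = -641 (U = 7 - 18*(-1)*(-36) = 7 + 18*(-36) = 7 - 648 = -641)
x = 2 (x = -5 + 7 = 2)
A(E, c) = 8 + E (A(E, c) = 2*(-2)² + E = 2*4 + E = 8 + E)
r = 68074/22691 (r = 3 - 1/(-22050 - 641) = 3 - 1/(-22691) = 3 - 1*(-1/22691) = 3 + 1/22691 = 68074/22691 ≈ 3.0000)
A(-208, -134) + r = (8 - 208) + 68074/22691 = -200 + 68074/22691 = -4470126/22691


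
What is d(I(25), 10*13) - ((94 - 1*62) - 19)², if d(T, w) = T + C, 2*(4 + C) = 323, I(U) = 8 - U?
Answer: -57/2 ≈ -28.500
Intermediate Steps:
C = 315/2 (C = -4 + (½)*323 = -4 + 323/2 = 315/2 ≈ 157.50)
d(T, w) = 315/2 + T (d(T, w) = T + 315/2 = 315/2 + T)
d(I(25), 10*13) - ((94 - 1*62) - 19)² = (315/2 + (8 - 1*25)) - ((94 - 1*62) - 19)² = (315/2 + (8 - 25)) - ((94 - 62) - 19)² = (315/2 - 17) - (32 - 19)² = 281/2 - 1*13² = 281/2 - 1*169 = 281/2 - 169 = -57/2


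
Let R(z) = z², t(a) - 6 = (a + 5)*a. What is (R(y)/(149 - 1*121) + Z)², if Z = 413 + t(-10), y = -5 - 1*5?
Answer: 10942864/49 ≈ 2.2332e+5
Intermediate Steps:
t(a) = 6 + a*(5 + a) (t(a) = 6 + (a + 5)*a = 6 + (5 + a)*a = 6 + a*(5 + a))
y = -10 (y = -5 - 5 = -10)
Z = 469 (Z = 413 + (6 + (-10)² + 5*(-10)) = 413 + (6 + 100 - 50) = 413 + 56 = 469)
(R(y)/(149 - 1*121) + Z)² = ((-10)²/(149 - 1*121) + 469)² = (100/(149 - 121) + 469)² = (100/28 + 469)² = (100*(1/28) + 469)² = (25/7 + 469)² = (3308/7)² = 10942864/49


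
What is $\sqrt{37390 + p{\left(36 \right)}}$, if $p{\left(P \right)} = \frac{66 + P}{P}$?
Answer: $\frac{\sqrt{1346142}}{6} \approx 193.37$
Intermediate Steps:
$p{\left(P \right)} = \frac{66 + P}{P}$
$\sqrt{37390 + p{\left(36 \right)}} = \sqrt{37390 + \frac{66 + 36}{36}} = \sqrt{37390 + \frac{1}{36} \cdot 102} = \sqrt{37390 + \frac{17}{6}} = \sqrt{\frac{224357}{6}} = \frac{\sqrt{1346142}}{6}$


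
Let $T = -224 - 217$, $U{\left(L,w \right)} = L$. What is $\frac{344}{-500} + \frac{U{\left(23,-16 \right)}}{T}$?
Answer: $- \frac{40801}{55125} \approx -0.74015$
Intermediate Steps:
$T = -441$ ($T = -224 - 217 = -441$)
$\frac{344}{-500} + \frac{U{\left(23,-16 \right)}}{T} = \frac{344}{-500} + \frac{23}{-441} = 344 \left(- \frac{1}{500}\right) + 23 \left(- \frac{1}{441}\right) = - \frac{86}{125} - \frac{23}{441} = - \frac{40801}{55125}$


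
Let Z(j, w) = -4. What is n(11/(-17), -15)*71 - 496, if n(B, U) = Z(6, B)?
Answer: -780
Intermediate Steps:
n(B, U) = -4
n(11/(-17), -15)*71 - 496 = -4*71 - 496 = -284 - 496 = -780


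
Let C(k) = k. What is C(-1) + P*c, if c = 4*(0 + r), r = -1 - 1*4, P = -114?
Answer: 2279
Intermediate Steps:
r = -5 (r = -1 - 4 = -5)
c = -20 (c = 4*(0 - 5) = 4*(-5) = -20)
C(-1) + P*c = -1 - 114*(-20) = -1 + 2280 = 2279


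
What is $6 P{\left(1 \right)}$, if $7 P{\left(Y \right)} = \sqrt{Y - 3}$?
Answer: $\frac{6 i \sqrt{2}}{7} \approx 1.2122 i$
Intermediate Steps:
$P{\left(Y \right)} = \frac{\sqrt{-3 + Y}}{7}$ ($P{\left(Y \right)} = \frac{\sqrt{Y - 3}}{7} = \frac{\sqrt{-3 + Y}}{7}$)
$6 P{\left(1 \right)} = 6 \frac{\sqrt{-3 + 1}}{7} = 6 \frac{\sqrt{-2}}{7} = 6 \frac{i \sqrt{2}}{7} = \frac{6 i \sqrt{2}}{7}$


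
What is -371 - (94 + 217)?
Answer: -682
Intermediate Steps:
-371 - (94 + 217) = -371 - 1*311 = -371 - 311 = -682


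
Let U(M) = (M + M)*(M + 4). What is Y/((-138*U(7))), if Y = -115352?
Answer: 28838/5313 ≈ 5.4278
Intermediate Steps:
U(M) = 2*M*(4 + M) (U(M) = (2*M)*(4 + M) = 2*M*(4 + M))
Y/((-138*U(7))) = -115352*(-1/(1932*(4 + 7))) = -115352/((-276*7*11)) = -115352/((-138*154)) = -115352/(-21252) = -115352*(-1/21252) = 28838/5313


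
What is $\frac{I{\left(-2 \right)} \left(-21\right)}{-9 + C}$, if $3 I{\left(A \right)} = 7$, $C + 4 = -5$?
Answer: $\frac{49}{18} \approx 2.7222$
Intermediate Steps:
$C = -9$ ($C = -4 - 5 = -9$)
$I{\left(A \right)} = \frac{7}{3}$ ($I{\left(A \right)} = \frac{1}{3} \cdot 7 = \frac{7}{3}$)
$\frac{I{\left(-2 \right)} \left(-21\right)}{-9 + C} = \frac{\frac{7}{3} \left(-21\right)}{-9 - 9} = - \frac{49}{-18} = \left(-49\right) \left(- \frac{1}{18}\right) = \frac{49}{18}$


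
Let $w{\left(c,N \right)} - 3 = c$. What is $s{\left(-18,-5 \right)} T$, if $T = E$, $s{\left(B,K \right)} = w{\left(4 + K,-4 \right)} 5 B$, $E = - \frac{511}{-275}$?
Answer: $- \frac{18396}{55} \approx -334.47$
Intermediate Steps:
$w{\left(c,N \right)} = 3 + c$
$E = \frac{511}{275}$ ($E = \left(-511\right) \left(- \frac{1}{275}\right) = \frac{511}{275} \approx 1.8582$)
$s{\left(B,K \right)} = B \left(35 + 5 K\right)$ ($s{\left(B,K \right)} = \left(3 + \left(4 + K\right)\right) 5 B = \left(7 + K\right) 5 B = \left(35 + 5 K\right) B = B \left(35 + 5 K\right)$)
$T = \frac{511}{275} \approx 1.8582$
$s{\left(-18,-5 \right)} T = 5 \left(-18\right) \left(7 - 5\right) \frac{511}{275} = 5 \left(-18\right) 2 \cdot \frac{511}{275} = \left(-180\right) \frac{511}{275} = - \frac{18396}{55}$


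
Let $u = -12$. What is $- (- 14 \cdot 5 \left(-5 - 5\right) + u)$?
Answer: $-688$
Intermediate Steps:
$- (- 14 \cdot 5 \left(-5 - 5\right) + u) = - (- 14 \cdot 5 \left(-5 - 5\right) - 12) = - (- 14 \cdot 5 \left(-10\right) - 12) = - (\left(-14\right) \left(-50\right) - 12) = - (700 - 12) = \left(-1\right) 688 = -688$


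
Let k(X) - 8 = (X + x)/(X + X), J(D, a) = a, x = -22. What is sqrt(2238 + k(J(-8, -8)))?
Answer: 7*sqrt(734)/4 ≈ 47.412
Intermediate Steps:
k(X) = 8 + (-22 + X)/(2*X) (k(X) = 8 + (X - 22)/(X + X) = 8 + (-22 + X)/((2*X)) = 8 + (-22 + X)*(1/(2*X)) = 8 + (-22 + X)/(2*X))
sqrt(2238 + k(J(-8, -8))) = sqrt(2238 + (17/2 - 11/(-8))) = sqrt(2238 + (17/2 - 11*(-1/8))) = sqrt(2238 + (17/2 + 11/8)) = sqrt(2238 + 79/8) = sqrt(17983/8) = 7*sqrt(734)/4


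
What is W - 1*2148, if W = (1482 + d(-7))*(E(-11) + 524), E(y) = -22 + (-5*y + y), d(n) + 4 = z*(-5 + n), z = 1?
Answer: 798288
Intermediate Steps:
d(n) = -9 + n (d(n) = -4 + 1*(-5 + n) = -4 + (-5 + n) = -9 + n)
E(y) = -22 - 4*y
W = 800436 (W = (1482 + (-9 - 7))*((-22 - 4*(-11)) + 524) = (1482 - 16)*((-22 + 44) + 524) = 1466*(22 + 524) = 1466*546 = 800436)
W - 1*2148 = 800436 - 1*2148 = 800436 - 2148 = 798288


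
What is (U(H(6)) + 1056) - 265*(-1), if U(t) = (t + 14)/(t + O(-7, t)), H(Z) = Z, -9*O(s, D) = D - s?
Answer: 54341/41 ≈ 1325.4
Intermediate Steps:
O(s, D) = -D/9 + s/9 (O(s, D) = -(D - s)/9 = -D/9 + s/9)
U(t) = (14 + t)/(-7/9 + 8*t/9) (U(t) = (t + 14)/(t + (-t/9 + (⅑)*(-7))) = (14 + t)/(t + (-t/9 - 7/9)) = (14 + t)/(t + (-7/9 - t/9)) = (14 + t)/(-7/9 + 8*t/9))
(U(H(6)) + 1056) - 265*(-1) = (9*(14 + 6)/(-7 + 8*6) + 1056) - 265*(-1) = (9*20/(-7 + 48) + 1056) + 265 = (9*20/41 + 1056) + 265 = (9*(1/41)*20 + 1056) + 265 = (180/41 + 1056) + 265 = 43476/41 + 265 = 54341/41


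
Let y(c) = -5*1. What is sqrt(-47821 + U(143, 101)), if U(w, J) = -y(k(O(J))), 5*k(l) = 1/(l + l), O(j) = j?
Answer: 2*I*sqrt(11954) ≈ 218.67*I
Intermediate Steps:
k(l) = 1/(10*l) (k(l) = 1/(5*(l + l)) = 1/(5*((2*l))) = (1/(2*l))/5 = 1/(10*l))
y(c) = -5
U(w, J) = 5 (U(w, J) = -1*(-5) = 5)
sqrt(-47821 + U(143, 101)) = sqrt(-47821 + 5) = sqrt(-47816) = 2*I*sqrt(11954)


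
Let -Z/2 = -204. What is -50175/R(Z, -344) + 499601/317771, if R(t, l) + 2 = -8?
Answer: 3189831187/635542 ≈ 5019.1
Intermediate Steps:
Z = 408 (Z = -2*(-204) = 408)
R(t, l) = -10 (R(t, l) = -2 - 8 = -10)
-50175/R(Z, -344) + 499601/317771 = -50175/(-10) + 499601/317771 = -50175*(-1/10) + 499601*(1/317771) = 10035/2 + 499601/317771 = 3189831187/635542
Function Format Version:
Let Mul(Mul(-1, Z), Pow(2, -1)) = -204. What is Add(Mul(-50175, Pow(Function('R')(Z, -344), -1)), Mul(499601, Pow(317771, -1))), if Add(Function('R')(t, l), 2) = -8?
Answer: Rational(3189831187, 635542) ≈ 5019.1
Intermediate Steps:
Z = 408 (Z = Mul(-2, -204) = 408)
Function('R')(t, l) = -10 (Function('R')(t, l) = Add(-2, -8) = -10)
Add(Mul(-50175, Pow(Function('R')(Z, -344), -1)), Mul(499601, Pow(317771, -1))) = Add(Mul(-50175, Pow(-10, -1)), Mul(499601, Pow(317771, -1))) = Add(Mul(-50175, Rational(-1, 10)), Mul(499601, Rational(1, 317771))) = Add(Rational(10035, 2), Rational(499601, 317771)) = Rational(3189831187, 635542)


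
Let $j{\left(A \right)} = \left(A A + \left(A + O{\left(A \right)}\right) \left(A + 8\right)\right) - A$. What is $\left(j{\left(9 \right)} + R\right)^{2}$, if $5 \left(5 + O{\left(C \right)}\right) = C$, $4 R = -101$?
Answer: $\frac{8450649}{400} \approx 21127.0$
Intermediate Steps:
$R = - \frac{101}{4}$ ($R = \frac{1}{4} \left(-101\right) = - \frac{101}{4} \approx -25.25$)
$O{\left(C \right)} = -5 + \frac{C}{5}$
$j{\left(A \right)} = A^{2} - A + \left(-5 + \frac{6 A}{5}\right) \left(8 + A\right)$ ($j{\left(A \right)} = \left(A A + \left(A + \left(-5 + \frac{A}{5}\right)\right) \left(A + 8\right)\right) - A = \left(A^{2} + \left(-5 + \frac{6 A}{5}\right) \left(8 + A\right)\right) - A = A^{2} - A + \left(-5 + \frac{6 A}{5}\right) \left(8 + A\right)$)
$\left(j{\left(9 \right)} + R\right)^{2} = \left(\left(-40 + \frac{11 \cdot 9^{2}}{5} + \frac{18}{5} \cdot 9\right) - \frac{101}{4}\right)^{2} = \left(\left(-40 + \frac{11}{5} \cdot 81 + \frac{162}{5}\right) - \frac{101}{4}\right)^{2} = \left(\left(-40 + \frac{891}{5} + \frac{162}{5}\right) - \frac{101}{4}\right)^{2} = \left(\frac{853}{5} - \frac{101}{4}\right)^{2} = \left(\frac{2907}{20}\right)^{2} = \frac{8450649}{400}$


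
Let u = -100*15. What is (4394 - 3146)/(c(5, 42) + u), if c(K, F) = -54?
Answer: -208/259 ≈ -0.80309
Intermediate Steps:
u = -1500
(4394 - 3146)/(c(5, 42) + u) = (4394 - 3146)/(-54 - 1500) = 1248/(-1554) = 1248*(-1/1554) = -208/259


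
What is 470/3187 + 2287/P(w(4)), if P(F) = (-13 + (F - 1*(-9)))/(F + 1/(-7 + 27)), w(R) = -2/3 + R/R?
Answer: -167535987/701140 ≈ -238.95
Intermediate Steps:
w(R) = 1/3 (w(R) = -2*1/3 + 1 = -2/3 + 1 = 1/3)
P(F) = (-4 + F)/(1/20 + F) (P(F) = (-13 + (F + 9))/(F + 1/20) = (-13 + (9 + F))/(F + 1/20) = (-4 + F)/(1/20 + F))
470/3187 + 2287/P(w(4)) = 470/3187 + 2287/((20*(-4 + 1/3)/(1 + 20*(1/3)))) = 470*(1/3187) + 2287/((20*(-11/3)/(1 + 20/3))) = 470/3187 + 2287/((20*(-11/3)/(23/3))) = 470/3187 + 2287/((20*(3/23)*(-11/3))) = 470/3187 + 2287/(-220/23) = 470/3187 + 2287*(-23/220) = 470/3187 - 52601/220 = -167535987/701140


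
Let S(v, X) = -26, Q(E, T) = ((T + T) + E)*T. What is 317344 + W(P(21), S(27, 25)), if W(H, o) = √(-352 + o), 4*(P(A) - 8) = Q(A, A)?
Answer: 317344 + 3*I*√42 ≈ 3.1734e+5 + 19.442*I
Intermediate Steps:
Q(E, T) = T*(E + 2*T) (Q(E, T) = (2*T + E)*T = (E + 2*T)*T = T*(E + 2*T))
P(A) = 8 + 3*A²/4 (P(A) = 8 + (A*(A + 2*A))/4 = 8 + (A*(3*A))/4 = 8 + (3*A²)/4 = 8 + 3*A²/4)
317344 + W(P(21), S(27, 25)) = 317344 + √(-352 - 26) = 317344 + √(-378) = 317344 + 3*I*√42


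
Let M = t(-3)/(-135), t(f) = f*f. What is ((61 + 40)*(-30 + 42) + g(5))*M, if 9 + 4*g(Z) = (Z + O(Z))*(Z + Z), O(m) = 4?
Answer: -1643/20 ≈ -82.150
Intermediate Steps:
t(f) = f**2
g(Z) = -9/4 + Z*(4 + Z)/2 (g(Z) = -9/4 + ((Z + 4)*(Z + Z))/4 = -9/4 + ((4 + Z)*(2*Z))/4 = -9/4 + (2*Z*(4 + Z))/4 = -9/4 + Z*(4 + Z)/2)
M = -1/15 (M = (-3)**2/(-135) = 9*(-1/135) = -1/15 ≈ -0.066667)
((61 + 40)*(-30 + 42) + g(5))*M = ((61 + 40)*(-30 + 42) + (-9/4 + (1/2)*5**2 + 2*5))*(-1/15) = (101*12 + (-9/4 + (1/2)*25 + 10))*(-1/15) = (1212 + (-9/4 + 25/2 + 10))*(-1/15) = (1212 + 81/4)*(-1/15) = (4929/4)*(-1/15) = -1643/20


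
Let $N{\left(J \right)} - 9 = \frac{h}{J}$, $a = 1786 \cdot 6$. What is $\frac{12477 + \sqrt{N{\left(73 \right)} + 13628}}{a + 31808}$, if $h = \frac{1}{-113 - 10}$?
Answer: $\frac{12477}{42524} + \frac{\sqrt{1099448218938}}{381822996} \approx 0.29616$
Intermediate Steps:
$a = 10716$
$h = - \frac{1}{123}$ ($h = \frac{1}{-123} = - \frac{1}{123} \approx -0.0081301$)
$N{\left(J \right)} = 9 - \frac{1}{123 J}$
$\frac{12477 + \sqrt{N{\left(73 \right)} + 13628}}{a + 31808} = \frac{12477 + \sqrt{\left(9 - \frac{1}{123 \cdot 73}\right) + 13628}}{10716 + 31808} = \frac{12477 + \sqrt{\left(9 - \frac{1}{8979}\right) + 13628}}{42524} = \left(12477 + \sqrt{\left(9 - \frac{1}{8979}\right) + 13628}\right) \frac{1}{42524} = \left(12477 + \sqrt{\frac{80810}{8979} + 13628}\right) \frac{1}{42524} = \left(12477 + \sqrt{\frac{122446622}{8979}}\right) \frac{1}{42524} = \left(12477 + \frac{\sqrt{1099448218938}}{8979}\right) \frac{1}{42524} = \frac{12477}{42524} + \frac{\sqrt{1099448218938}}{381822996}$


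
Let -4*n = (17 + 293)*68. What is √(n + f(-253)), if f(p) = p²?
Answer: √58739 ≈ 242.36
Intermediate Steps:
n = -5270 (n = -(17 + 293)*68/4 = -155*68/2 = -¼*21080 = -5270)
√(n + f(-253)) = √(-5270 + (-253)²) = √(-5270 + 64009) = √58739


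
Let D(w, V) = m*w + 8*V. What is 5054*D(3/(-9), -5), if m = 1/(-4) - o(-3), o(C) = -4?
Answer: -416955/2 ≈ -2.0848e+5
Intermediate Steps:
m = 15/4 (m = 1/(-4) - 1*(-4) = -1/4 + 4 = 15/4 ≈ 3.7500)
D(w, V) = 8*V + 15*w/4 (D(w, V) = 15*w/4 + 8*V = 8*V + 15*w/4)
5054*D(3/(-9), -5) = 5054*(8*(-5) + 15*(3/(-9))/4) = 5054*(-40 + 15*(3*(-1/9))/4) = 5054*(-40 + (15/4)*(-1/3)) = 5054*(-40 - 5/4) = 5054*(-165/4) = -416955/2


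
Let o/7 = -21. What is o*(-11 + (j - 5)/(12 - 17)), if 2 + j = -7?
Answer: 6027/5 ≈ 1205.4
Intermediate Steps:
o = -147 (o = 7*(-21) = -147)
j = -9 (j = -2 - 7 = -9)
o*(-11 + (j - 5)/(12 - 17)) = -147*(-11 + (-9 - 5)/(12 - 17)) = -147*(-11 - 14/(-5)) = -147*(-11 - 14*(-⅕)) = -147*(-11 + 14/5) = -147*(-41/5) = 6027/5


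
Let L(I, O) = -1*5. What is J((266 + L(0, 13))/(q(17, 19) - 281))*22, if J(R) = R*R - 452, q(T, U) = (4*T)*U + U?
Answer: -5274045469/530450 ≈ -9942.6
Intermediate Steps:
L(I, O) = -5
q(T, U) = U + 4*T*U (q(T, U) = 4*T*U + U = U + 4*T*U)
J(R) = -452 + R² (J(R) = R² - 452 = -452 + R²)
J((266 + L(0, 13))/(q(17, 19) - 281))*22 = (-452 + ((266 - 5)/(19*(1 + 4*17) - 281))²)*22 = (-452 + (261/(19*(1 + 68) - 281))²)*22 = (-452 + (261/(19*69 - 281))²)*22 = (-452 + (261/(1311 - 281))²)*22 = (-452 + (261/1030)²)*22 = (-452 + 68121/1060900)*22 = -479458679/1060900*22 = -5274045469/530450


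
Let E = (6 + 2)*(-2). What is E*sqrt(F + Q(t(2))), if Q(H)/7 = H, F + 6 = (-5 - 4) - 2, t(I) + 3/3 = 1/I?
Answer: -8*I*sqrt(82) ≈ -72.443*I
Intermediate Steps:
t(I) = -1 + 1/I
F = -17 (F = -6 + ((-5 - 4) - 2) = -6 + (-9 - 2) = -6 - 11 = -17)
Q(H) = 7*H
E = -16 (E = 8*(-2) = -16)
E*sqrt(F + Q(t(2))) = -16*sqrt(-17 + 7*((1 - 1*2)/2)) = -16*sqrt(-17 + 7*((1 - 2)/2)) = -16*sqrt(-17 + 7*((1/2)*(-1))) = -16*sqrt(-17 + 7*(-1/2)) = -16*sqrt(-17 - 7/2) = -8*I*sqrt(82)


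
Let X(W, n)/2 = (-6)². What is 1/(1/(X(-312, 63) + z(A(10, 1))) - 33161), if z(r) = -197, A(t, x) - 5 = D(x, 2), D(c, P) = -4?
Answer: -125/4145126 ≈ -3.0156e-5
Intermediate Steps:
A(t, x) = 1 (A(t, x) = 5 - 4 = 1)
X(W, n) = 72 (X(W, n) = 2*(-6)² = 2*36 = 72)
1/(1/(X(-312, 63) + z(A(10, 1))) - 33161) = 1/(1/(72 - 197) - 33161) = 1/(1/(-125) - 33161) = 1/(-1/125 - 33161) = 1/(-4145126/125) = -125/4145126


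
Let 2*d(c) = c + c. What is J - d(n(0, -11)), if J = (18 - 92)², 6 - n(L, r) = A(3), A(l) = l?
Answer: 5473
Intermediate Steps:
n(L, r) = 3 (n(L, r) = 6 - 1*3 = 6 - 3 = 3)
d(c) = c (d(c) = (c + c)/2 = (2*c)/2 = c)
J = 5476 (J = (-74)² = 5476)
J - d(n(0, -11)) = 5476 - 1*3 = 5476 - 3 = 5473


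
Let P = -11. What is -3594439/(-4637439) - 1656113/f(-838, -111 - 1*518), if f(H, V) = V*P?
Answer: -7655253091166/32086440441 ≈ -238.58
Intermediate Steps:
f(H, V) = -11*V (f(H, V) = V*(-11) = -11*V)
-3594439/(-4637439) - 1656113/f(-838, -111 - 1*518) = -3594439/(-4637439) - 1656113*(-1/(11*(-111 - 1*518))) = -3594439*(-1/4637439) - 1656113*(-1/(11*(-111 - 518))) = 3594439/4637439 - 1656113/((-11*(-629))) = 3594439/4637439 - 1656113/6919 = -7655253091166/32086440441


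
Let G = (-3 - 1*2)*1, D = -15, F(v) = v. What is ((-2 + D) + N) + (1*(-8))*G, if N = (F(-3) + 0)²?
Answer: 32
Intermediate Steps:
G = -5 (G = (-3 - 2)*1 = -5*1 = -5)
N = 9 (N = (-3 + 0)² = (-3)² = 9)
((-2 + D) + N) + (1*(-8))*G = ((-2 - 15) + 9) + (1*(-8))*(-5) = (-17 + 9) - 8*(-5) = -8 + 40 = 32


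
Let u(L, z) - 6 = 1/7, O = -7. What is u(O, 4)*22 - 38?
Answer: 680/7 ≈ 97.143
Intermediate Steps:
u(L, z) = 43/7 (u(L, z) = 6 + 1/7 = 6 + ⅐ = 43/7)
u(O, 4)*22 - 38 = (43/7)*22 - 38 = 946/7 - 38 = 680/7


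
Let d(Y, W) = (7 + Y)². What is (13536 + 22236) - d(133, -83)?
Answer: 16172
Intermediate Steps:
(13536 + 22236) - d(133, -83) = (13536 + 22236) - (7 + 133)² = 35772 - 1*140² = 35772 - 1*19600 = 35772 - 19600 = 16172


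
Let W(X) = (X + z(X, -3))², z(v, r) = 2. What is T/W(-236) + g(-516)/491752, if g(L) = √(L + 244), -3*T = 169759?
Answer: -169759/164268 + I*√17/122938 ≈ -1.0334 + 3.3538e-5*I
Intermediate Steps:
T = -169759/3 (T = -⅓*169759 = -169759/3 ≈ -56586.)
W(X) = (2 + X)² (W(X) = (X + 2)² = (2 + X)²)
g(L) = √(244 + L)
T/W(-236) + g(-516)/491752 = -169759/(3*(2 - 236)²) + √(244 - 516)/491752 = -169759/(3*((-234)²)) + √(-272)*(1/491752) = -169759/3/54756 + (4*I*√17)*(1/491752) = -169759/3*1/54756 + I*√17/122938 = -169759/164268 + I*√17/122938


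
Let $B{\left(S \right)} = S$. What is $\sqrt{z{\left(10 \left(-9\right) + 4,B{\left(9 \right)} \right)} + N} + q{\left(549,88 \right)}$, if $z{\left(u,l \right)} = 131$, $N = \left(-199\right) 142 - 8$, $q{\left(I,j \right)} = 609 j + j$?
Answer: $53680 + i \sqrt{28135} \approx 53680.0 + 167.73 i$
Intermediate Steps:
$q{\left(I,j \right)} = 610 j$
$N = -28266$ ($N = -28258 - 8 = -28266$)
$\sqrt{z{\left(10 \left(-9\right) + 4,B{\left(9 \right)} \right)} + N} + q{\left(549,88 \right)} = \sqrt{131 - 28266} + 610 \cdot 88 = \sqrt{-28135} + 53680 = i \sqrt{28135} + 53680 = 53680 + i \sqrt{28135}$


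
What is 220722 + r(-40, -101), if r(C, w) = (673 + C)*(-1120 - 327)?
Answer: -695229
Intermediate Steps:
r(C, w) = -973831 - 1447*C (r(C, w) = (673 + C)*(-1447) = -973831 - 1447*C)
220722 + r(-40, -101) = 220722 + (-973831 - 1447*(-40)) = 220722 + (-973831 + 57880) = 220722 - 915951 = -695229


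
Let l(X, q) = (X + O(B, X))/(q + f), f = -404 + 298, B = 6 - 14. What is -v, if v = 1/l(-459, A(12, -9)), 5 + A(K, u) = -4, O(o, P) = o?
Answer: -115/467 ≈ -0.24625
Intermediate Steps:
B = -8
f = -106
A(K, u) = -9 (A(K, u) = -5 - 4 = -9)
l(X, q) = (-8 + X)/(-106 + q) (l(X, q) = (X - 8)/(q - 106) = (-8 + X)/(-106 + q))
v = 115/467 (v = 1/((-8 - 459)/(-106 - 9)) = 1/(-467/(-115)) = 1/(-1/115*(-467)) = 1/(467/115) = 115/467 ≈ 0.24625)
-v = -1*115/467 = -115/467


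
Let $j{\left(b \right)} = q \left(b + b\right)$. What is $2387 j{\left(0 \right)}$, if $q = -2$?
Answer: $0$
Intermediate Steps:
$j{\left(b \right)} = - 4 b$ ($j{\left(b \right)} = - 2 \left(b + b\right) = - 2 \cdot 2 b = - 4 b$)
$2387 j{\left(0 \right)} = 2387 \left(\left(-4\right) 0\right) = 2387 \cdot 0 = 0$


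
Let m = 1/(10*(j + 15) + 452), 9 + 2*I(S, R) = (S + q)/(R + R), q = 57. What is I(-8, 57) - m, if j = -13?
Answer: -115343/26904 ≈ -4.2872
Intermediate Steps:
I(S, R) = -9/2 + (57 + S)/(4*R) (I(S, R) = -9/2 + ((S + 57)/(R + R))/2 = -9/2 + ((57 + S)/((2*R)))/2 = -9/2 + ((57 + S)*(1/(2*R)))/2 = -9/2 + ((57 + S)/(2*R))/2 = -9/2 + (57 + S)/(4*R))
m = 1/472 (m = 1/(10*(-13 + 15) + 452) = 1/(10*2 + 452) = 1/(20 + 452) = 1/472 ≈ 0.0021186)
I(-8, 57) - m = (1/4)*(57 - 8 - 18*57)/57 - 1*1/472 = (1/4)*(1/57)*(57 - 8 - 1026) - 1/472 = (1/4)*(1/57)*(-977) - 1/472 = -977/228 - 1/472 = -115343/26904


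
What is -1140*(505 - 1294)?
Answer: 899460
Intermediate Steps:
-1140*(505 - 1294) = -1140*(-789) = 899460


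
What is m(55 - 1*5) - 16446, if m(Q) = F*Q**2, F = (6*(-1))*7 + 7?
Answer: -103946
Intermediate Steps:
F = -35 (F = -6*7 + 7 = -42 + 7 = -35)
m(Q) = -35*Q**2
m(55 - 1*5) - 16446 = -35*(55 - 1*5)**2 - 16446 = -35*(55 - 5)**2 - 16446 = -35*50**2 - 16446 = -35*2500 - 16446 = -87500 - 16446 = -103946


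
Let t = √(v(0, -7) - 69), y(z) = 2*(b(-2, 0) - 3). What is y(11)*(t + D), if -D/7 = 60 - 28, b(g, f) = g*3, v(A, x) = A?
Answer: 4032 - 18*I*√69 ≈ 4032.0 - 149.52*I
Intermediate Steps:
b(g, f) = 3*g
D = -224 (D = -7*(60 - 28) = -7*32 = -224)
y(z) = -18 (y(z) = 2*(3*(-2) - 3) = 2*(-6 - 3) = 2*(-9) = -18)
t = I*√69 (t = √(0 - 69) = √(-69) = I*√69 ≈ 8.3066*I)
y(11)*(t + D) = -18*(I*√69 - 224) = -18*(-224 + I*√69) = 4032 - 18*I*√69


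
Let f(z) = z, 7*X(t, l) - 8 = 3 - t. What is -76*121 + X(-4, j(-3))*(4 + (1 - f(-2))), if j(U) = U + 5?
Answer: -9181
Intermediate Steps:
j(U) = 5 + U
X(t, l) = 11/7 - t/7 (X(t, l) = 8/7 + (3 - t)/7 = 8/7 + (3/7 - t/7) = 11/7 - t/7)
-76*121 + X(-4, j(-3))*(4 + (1 - f(-2))) = -76*121 + (11/7 - ⅐*(-4))*(4 + (1 - 1*(-2))) = -9196 + (11/7 + 4/7)*(4 + (1 + 2)) = -9196 + 15*(4 + 3)/7 = -9196 + (15/7)*7 = -9196 + 15 = -9181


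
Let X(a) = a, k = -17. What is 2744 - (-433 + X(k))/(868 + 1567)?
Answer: 1336418/487 ≈ 2744.2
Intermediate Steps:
2744 - (-433 + X(k))/(868 + 1567) = 2744 - (-433 - 17)/(868 + 1567) = 2744 - (-450)/2435 = 2744 - 1*(-90/487) = 2744 + 90/487 = 1336418/487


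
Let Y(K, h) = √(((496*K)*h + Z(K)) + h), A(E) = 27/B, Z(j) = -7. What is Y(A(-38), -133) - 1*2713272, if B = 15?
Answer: -2713272 + 2*I*√743015/5 ≈ -2.7133e+6 + 344.79*I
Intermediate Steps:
A(E) = 9/5 (A(E) = 27/15 = 27*(1/15) = 9/5)
Y(K, h) = √(-7 + h + 496*K*h) (Y(K, h) = √(((496*K)*h - 7) + h) = √((496*K*h - 7) + h) = √((-7 + 496*K*h) + h) = √(-7 + h + 496*K*h))
Y(A(-38), -133) - 1*2713272 = √(-7 - 133 + 496*(9/5)*(-133)) - 1*2713272 = √(-7 - 133 - 593712/5) - 2713272 = √(-594412/5) - 2713272 = 2*I*√743015/5 - 2713272 = -2713272 + 2*I*√743015/5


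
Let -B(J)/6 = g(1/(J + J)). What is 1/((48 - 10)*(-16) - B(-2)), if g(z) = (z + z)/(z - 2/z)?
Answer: -31/18860 ≈ -0.0016437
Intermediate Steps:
g(z) = 2*z/(z - 2/z) (g(z) = (2*z)/(z - 2/z) = 2*z/(z - 2/z))
B(J) = -3/(J²*(-2 + 1/(4*J²))) (B(J) = -12*(1/(J + J))²/(-2 + (1/(J + J))²) = -12*(1/(2*J))²/(-2 + (1/(2*J))²) = -12*1/(4*J²)/(-2 + 1/(4*J²)) = -3/(J²*(-2 + 1/(4*J²))))
1/((48 - 10)*(-16) - B(-2)) = 1/((48 - 10)*(-16) - 12/(-1 + 8*(-2)²)) = 1/(38*(-16) - 12/(-1 + 8*4)) = 1/(-608 - 12/(-1 + 32)) = 1/(-608 - 12/31) = 1/(-18860/31) = -31/18860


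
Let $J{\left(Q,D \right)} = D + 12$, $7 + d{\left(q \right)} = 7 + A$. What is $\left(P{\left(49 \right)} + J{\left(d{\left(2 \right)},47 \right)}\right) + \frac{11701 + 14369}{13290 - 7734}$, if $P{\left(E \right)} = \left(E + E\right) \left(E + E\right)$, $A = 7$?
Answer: $\frac{8952283}{926} \approx 9667.7$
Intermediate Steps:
$d{\left(q \right)} = 7$ ($d{\left(q \right)} = -7 + \left(7 + 7\right) = -7 + 14 = 7$)
$J{\left(Q,D \right)} = 12 + D$
$P{\left(E \right)} = 4 E^{2}$ ($P{\left(E \right)} = 2 E 2 E = 4 E^{2}$)
$\left(P{\left(49 \right)} + J{\left(d{\left(2 \right)},47 \right)}\right) + \frac{11701 + 14369}{13290 - 7734} = \left(4 \cdot 49^{2} + \left(12 + 47\right)\right) + \frac{11701 + 14369}{13290 - 7734} = \left(4 \cdot 2401 + 59\right) + \frac{26070}{5556} = \left(9604 + 59\right) + 26070 \cdot \frac{1}{5556} = 9663 + \frac{4345}{926} = \frac{8952283}{926}$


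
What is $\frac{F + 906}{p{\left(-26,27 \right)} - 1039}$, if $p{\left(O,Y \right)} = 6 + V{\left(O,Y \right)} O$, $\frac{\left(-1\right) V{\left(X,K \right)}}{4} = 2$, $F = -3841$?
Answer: $\frac{587}{165} \approx 3.5576$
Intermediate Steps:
$V{\left(X,K \right)} = -8$ ($V{\left(X,K \right)} = \left(-4\right) 2 = -8$)
$p{\left(O,Y \right)} = 6 - 8 O$
$\frac{F + 906}{p{\left(-26,27 \right)} - 1039} = \frac{-3841 + 906}{\left(6 - -208\right) - 1039} = - \frac{2935}{\left(6 + 208\right) - 1039} = - \frac{2935}{214 - 1039} = - \frac{2935}{-825} = \left(-2935\right) \left(- \frac{1}{825}\right) = \frac{587}{165}$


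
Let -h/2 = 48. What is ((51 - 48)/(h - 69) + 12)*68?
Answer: 44812/55 ≈ 814.76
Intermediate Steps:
h = -96 (h = -2*48 = -96)
((51 - 48)/(h - 69) + 12)*68 = ((51 - 48)/(-96 - 69) + 12)*68 = (3/(-165) + 12)*68 = (3*(-1/165) + 12)*68 = (-1/55 + 12)*68 = (659/55)*68 = 44812/55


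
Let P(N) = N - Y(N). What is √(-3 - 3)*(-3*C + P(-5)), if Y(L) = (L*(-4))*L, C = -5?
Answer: 110*I*√6 ≈ 269.44*I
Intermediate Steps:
Y(L) = -4*L² (Y(L) = (-4*L)*L = -4*L²)
P(N) = N + 4*N² (P(N) = N - (-4)*N² = N + 4*N²)
√(-3 - 3)*(-3*C + P(-5)) = √(-3 - 3)*(-3*(-5) - 5*(1 + 4*(-5))) = √(-6)*(15 - 5*(1 - 20)) = (I*√6)*(15 - 5*(-19)) = (I*√6)*(15 + 95) = (I*√6)*110 = 110*I*√6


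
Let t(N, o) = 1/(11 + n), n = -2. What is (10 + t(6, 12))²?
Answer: 8281/81 ≈ 102.23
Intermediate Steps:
t(N, o) = ⅑ (t(N, o) = 1/(11 - 2) = 1/9 = ⅑)
(10 + t(6, 12))² = (10 + ⅑)² = (91/9)² = 8281/81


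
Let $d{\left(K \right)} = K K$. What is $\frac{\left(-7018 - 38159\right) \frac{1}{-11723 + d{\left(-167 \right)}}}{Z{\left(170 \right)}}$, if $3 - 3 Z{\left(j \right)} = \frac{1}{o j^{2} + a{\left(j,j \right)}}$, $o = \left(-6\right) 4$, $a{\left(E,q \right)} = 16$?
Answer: $- \frac{47001066552}{16818726499} \approx -2.7946$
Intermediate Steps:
$d{\left(K \right)} = K^{2}$
$o = -24$
$Z{\left(j \right)} = 1 - \frac{1}{3 \left(16 - 24 j^{2}\right)}$ ($Z{\left(j \right)} = 1 - \frac{1}{3 \left(- 24 j^{2} + 16\right)} = 1 - \frac{1}{3 \left(16 - 24 j^{2}\right)}$)
$\frac{\left(-7018 - 38159\right) \frac{1}{-11723 + d{\left(-167 \right)}}}{Z{\left(170 \right)}} = \frac{\left(-7018 - 38159\right) \frac{1}{-11723 + \left(-167\right)^{2}}}{\frac{1}{24} \frac{1}{-2 + 3 \cdot 170^{2}} \left(-47 + 72 \cdot 170^{2}\right)} = \frac{\left(-45177\right) \frac{1}{-11723 + 27889}}{\frac{1}{24} \frac{1}{-2 + 3 \cdot 28900} \left(-47 + 72 \cdot 28900\right)} = \frac{\left(-45177\right) \frac{1}{16166}}{\frac{1}{24} \frac{1}{-2 + 86700} \left(-47 + 2080800\right)} = \frac{\left(-45177\right) \frac{1}{16166}}{\frac{1}{24} \cdot \frac{1}{86698} \cdot 2080753} = - \frac{45177}{16166 \cdot \frac{1}{24} \cdot \frac{1}{86698} \cdot 2080753} = - \frac{45177}{16166 \cdot \frac{2080753}{2080752}} = \left(- \frac{45177}{16166}\right) \frac{2080752}{2080753} = - \frac{47001066552}{16818726499}$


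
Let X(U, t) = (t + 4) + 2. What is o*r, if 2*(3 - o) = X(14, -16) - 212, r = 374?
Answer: 42636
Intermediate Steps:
X(U, t) = 6 + t (X(U, t) = (4 + t) + 2 = 6 + t)
o = 114 (o = 3 - ((6 - 16) - 212)/2 = 3 - (-10 - 212)/2 = 3 - 1/2*(-222) = 3 + 111 = 114)
o*r = 114*374 = 42636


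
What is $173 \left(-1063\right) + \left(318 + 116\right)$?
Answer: $-183465$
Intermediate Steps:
$173 \left(-1063\right) + \left(318 + 116\right) = -183899 + 434 = -183465$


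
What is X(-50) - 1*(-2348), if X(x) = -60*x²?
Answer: -147652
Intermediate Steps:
X(-50) - 1*(-2348) = -60*(-50)² - 1*(-2348) = -60*2500 + 2348 = -150000 + 2348 = -147652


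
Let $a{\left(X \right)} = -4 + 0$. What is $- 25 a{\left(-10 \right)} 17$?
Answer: $1700$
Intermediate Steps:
$a{\left(X \right)} = -4$
$- 25 a{\left(-10 \right)} 17 = \left(-25\right) \left(-4\right) 17 = 100 \cdot 17 = 1700$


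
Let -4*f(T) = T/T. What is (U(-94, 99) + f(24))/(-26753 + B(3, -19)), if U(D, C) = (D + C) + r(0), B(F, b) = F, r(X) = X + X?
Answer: -19/107000 ≈ -0.00017757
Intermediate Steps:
f(T) = -¼ (f(T) = -T/(4*T) = -¼*1 = -¼)
r(X) = 2*X
U(D, C) = C + D (U(D, C) = (D + C) + 2*0 = (C + D) + 0 = C + D)
(U(-94, 99) + f(24))/(-26753 + B(3, -19)) = ((99 - 94) - ¼)/(-26753 + 3) = (5 - ¼)/(-26750) = (19/4)*(-1/26750) = -19/107000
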